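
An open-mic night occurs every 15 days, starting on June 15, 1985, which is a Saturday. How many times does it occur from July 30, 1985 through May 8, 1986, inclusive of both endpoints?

19

Occurrences land 15·i days after June 15, 1985 for i = 0, 1, 2, …
July 30, 1985 is 45 days after the start; 45 ÷ 15 = 3 remainder 0. First occurrence in the window: #4 on July 30, 1985 (3×15 = 45 days in).
May 8, 1986 is 327 days after the start; 327 ÷ 15 = 21 remainder 12. Last occurrence in the window: #22 on April 26, 1986.
Occurrences #4 through #22: 19 in total.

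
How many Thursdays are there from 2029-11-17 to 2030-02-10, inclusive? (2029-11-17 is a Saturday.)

12

2029-11-17 is a Saturday; the first Thursday on or after it is 2029-11-22 (5 days later).
From 2029-11-22 to 2030-02-10: 8 + 31 + 31 + 10 = 80 days (rest of November, December, January, February).
80 ÷ 7 = 11 full weeks with remainder 3, so 11 more Thursdays after the first → 12.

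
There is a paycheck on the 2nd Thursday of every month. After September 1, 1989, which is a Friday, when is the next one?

September 14, 1989

September 1989 starts on a Friday; its first Thursday is the 7th, so the 2nd Thursday is the 14th — September 14, 1989.
September 14, 1989 is after September 1, 1989, so that is the next one.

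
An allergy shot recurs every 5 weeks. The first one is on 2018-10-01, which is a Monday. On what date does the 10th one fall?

The 10th occurrence is 9 intervals after the first: 9 × 35 = 315 days after 2018-10-01.
October has 31 days — 30 days to the end of October leaves 285.
November has 30 days (255 left).
December has 31 days (224 left).
January has 31 days (193 left).
February has 28 days (165 left).
March has 31 days (134 left).
April has 30 days (104 left).
May has 31 days (73 left).
June has 30 days (43 left).
July has 31 days (12 left).
12 days into August → 2019-08-12.

2019-08-12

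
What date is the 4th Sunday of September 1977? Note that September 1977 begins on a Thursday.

September 25, 1977

September 1977 begins on a Thursday, so the first Sunday is September 4 (3 days later).
The 4th Sunday is 3 weeks later: 4 + 21 = 25.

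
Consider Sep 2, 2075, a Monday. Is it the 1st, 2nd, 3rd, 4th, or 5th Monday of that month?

Day 2 falls in week ⌈2/7⌉ of the month.
Days 1–7 hold the 1st Monday, 8–14 the 2nd, 15–21 the 3rd, 22–28 the 4th, 29–31 the 5th.
2 is in the range for the 1st.

1st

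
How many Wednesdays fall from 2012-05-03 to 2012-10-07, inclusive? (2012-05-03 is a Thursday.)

22

2012-05-03 is a Thursday; the first Wednesday on or after it is 2012-05-09 (6 days later).
From 2012-05-09 to 2012-10-07: 22 + 30 + 31 + 31 + 30 + 7 = 151 days (rest of May, June, July, August, September, October).
151 ÷ 7 = 21 full weeks with remainder 4, so 21 more Wednesdays after the first → 22.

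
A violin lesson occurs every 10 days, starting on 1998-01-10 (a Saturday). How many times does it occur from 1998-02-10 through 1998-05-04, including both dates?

8

Occurrences land 10·i days after 1998-01-10 for i = 0, 1, 2, …
1998-02-10 is 31 days after the start; 31 ÷ 10 = 3 remainder 1; since the remainder is 1, round up to i = 4. First occurrence in the window: #5 on 1998-02-19 (4×10 = 40 days in).
1998-05-04 is 114 days after the start; 114 ÷ 10 = 11 remainder 4. Last occurrence in the window: #12 on 1998-04-30.
Occurrences #5 through #12: 8 in total.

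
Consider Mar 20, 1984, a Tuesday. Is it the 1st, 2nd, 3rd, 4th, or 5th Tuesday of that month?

Day 20 falls in week ⌈20/7⌉ of the month.
Days 1–7 hold the 1st Tuesday, 8–14 the 2nd, 15–21 the 3rd, 22–28 the 4th, 29–31 the 5th.
20 is in the range for the 3rd.

3rd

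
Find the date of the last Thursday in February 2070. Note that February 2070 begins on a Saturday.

2070-02-27

February 2070 begins on a Saturday, so the first Thursday is February 6 (5 days later).
February 2070 has 28 days. Adding weeks: 6, 13, 20, 27 — the last one ≤ 28 is the 27th.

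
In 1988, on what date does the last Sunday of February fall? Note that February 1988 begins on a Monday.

1988-02-28

February 1988 begins on a Monday, so the first Sunday is February 7 (6 days later).
February 1988 has 29 days. Adding weeks: 7, 14, 21, 28 — the last one ≤ 29 is the 28th.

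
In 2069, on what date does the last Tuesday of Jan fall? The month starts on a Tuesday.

Jan 29, 2069

Jan 2069 begins on a Tuesday, so the first Tuesday is Jan 1.
Jan 2069 has 31 days. Adding weeks: 1, 8, 15, 22, 29 — the last one ≤ 31 is the 29th.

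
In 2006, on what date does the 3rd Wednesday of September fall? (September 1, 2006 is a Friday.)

September 2006 begins on a Friday, so the first Wednesday is September 6 (5 days later).
The 3rd Wednesday is 2 weeks later: 6 + 14 = 20.

September 20, 2006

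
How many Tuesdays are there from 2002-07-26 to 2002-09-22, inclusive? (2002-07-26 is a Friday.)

2002-07-26 is a Friday; the first Tuesday on or after it is 2002-07-30 (4 days later).
From 2002-07-30 to 2002-09-22: 1 + 31 + 22 = 54 days (rest of July, August, September).
54 ÷ 7 = 7 full weeks with remainder 5, so 7 more Tuesdays after the first → 8.

8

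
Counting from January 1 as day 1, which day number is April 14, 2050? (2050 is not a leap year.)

Days in months before April: 31 + 28 + 31 = 90.
Plus 14 days into April → day 104.

104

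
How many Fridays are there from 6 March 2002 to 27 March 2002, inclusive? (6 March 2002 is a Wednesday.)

3

6 March 2002 is a Wednesday; the first Friday on or after it is 8 March 2002 (2 days later).
From 8 March 2002 to 27 March 2002 is 27 − 8 = 19 days.
19 ÷ 7 = 2 full weeks with remainder 5, so 2 more Fridays after the first → 3.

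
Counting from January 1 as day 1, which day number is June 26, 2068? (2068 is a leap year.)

178

Days in months before June: 31 + 29 + 31 + 30 + 31 = 152.
Plus 26 days into June → day 178.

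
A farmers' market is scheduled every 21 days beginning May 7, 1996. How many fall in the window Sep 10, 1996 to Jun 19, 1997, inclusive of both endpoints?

Occurrences land 21·i days after May 7, 1996 for i = 0, 1, 2, …
Sep 10, 1996 is 126 days after the start; 126 ÷ 21 = 6 remainder 0. First occurrence in the window: #7 on Sep 10, 1996 (6×21 = 126 days in).
Jun 19, 1997 is 408 days after the start; 408 ÷ 21 = 19 remainder 9. Last occurrence in the window: #20 on Jun 10, 1997.
Occurrences #7 through #20: 14 in total.

14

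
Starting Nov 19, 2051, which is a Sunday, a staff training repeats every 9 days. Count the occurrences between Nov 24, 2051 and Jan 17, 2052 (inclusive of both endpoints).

Occurrences land 9·i days after Nov 19, 2051 for i = 0, 1, 2, …
Nov 24, 2051 is 5 days after the start; 5 ÷ 9 = 0 remainder 5; since the remainder is 5, round up to i = 1. First occurrence in the window: #2 on Nov 28, 2051 (1×9 = 9 days in).
Jan 17, 2052 is 59 days after the start; 59 ÷ 9 = 6 remainder 5. Last occurrence in the window: #7 on Jan 12, 2052.
Occurrences #2 through #7: 6 in total.

6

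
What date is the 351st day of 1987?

December 17, 1987

January has 31 days (351 − 31 = 320 remain).
February has 28 days (320 − 28 = 292 remain).
March has 31 days (292 − 31 = 261 remain).
April has 30 days (261 − 30 = 231 remain).
May has 31 days (231 − 31 = 200 remain).
June has 30 days (200 − 30 = 170 remain).
July has 31 days (170 − 31 = 139 remain).
August has 31 days (139 − 31 = 108 remain).
September has 30 days (108 − 30 = 78 remain).
October has 31 days (78 − 31 = 47 remain).
November has 30 days (47 − 30 = 17 remain).
17 into December → December 17.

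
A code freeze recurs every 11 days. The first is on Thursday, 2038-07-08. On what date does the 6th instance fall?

2038-09-01

The 6th occurrence is 5 intervals after the first: 5 × 11 = 55 days after 2038-07-08.
July has 31 days — 23 days to the end of July leaves 32.
August has 31 days (1 left).
1 day into September → 2038-09-01.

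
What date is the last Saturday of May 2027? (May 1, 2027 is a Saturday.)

May 29, 2027

May 2027 begins on a Saturday, so the first Saturday is May 1.
May 2027 has 31 days. Adding weeks: 1, 8, 15, 22, 29 — the last one ≤ 31 is the 29th.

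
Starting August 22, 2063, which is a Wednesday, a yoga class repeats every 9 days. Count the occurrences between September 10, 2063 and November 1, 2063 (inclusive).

Occurrences land 9·i days after August 22, 2063 for i = 0, 1, 2, …
September 10, 2063 is 19 days after the start; 19 ÷ 9 = 2 remainder 1; since the remainder is 1, round up to i = 3. First occurrence in the window: #4 on September 18, 2063 (3×9 = 27 days in).
November 1, 2063 is 71 days after the start; 71 ÷ 9 = 7 remainder 8. Last occurrence in the window: #8 on October 24, 2063.
Occurrences #4 through #8: 5 in total.

5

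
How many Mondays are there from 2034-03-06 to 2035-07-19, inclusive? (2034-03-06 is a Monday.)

72

2034-03-06 is a Monday; the first Monday on or after it is 2034-03-06.
From 2034-03-06 to 2035-07-19: 300 + 200 = 500 days (rest of 2034, to 2035-07-19 in 2035).
500 ÷ 7 = 71 full weeks with remainder 3, so 71 more Mondays after the first → 72.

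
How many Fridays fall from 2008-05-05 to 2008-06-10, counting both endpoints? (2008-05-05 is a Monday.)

2008-05-05 is a Monday; the first Friday on or after it is 2008-05-09 (4 days later).
From 2008-05-09 to 2008-06-10: 22 + 10 = 32 days (rest of May, June).
32 ÷ 7 = 4 full weeks with remainder 4, so 4 more Fridays after the first → 5.

5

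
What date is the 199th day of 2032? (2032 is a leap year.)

January has 31 days (199 − 31 = 168 remain).
February has 29 days (168 − 29 = 139 remain).
March has 31 days (139 − 31 = 108 remain).
April has 30 days (108 − 30 = 78 remain).
May has 31 days (78 − 31 = 47 remain).
June has 30 days (47 − 30 = 17 remain).
17 into July → July 17.

17 July 2032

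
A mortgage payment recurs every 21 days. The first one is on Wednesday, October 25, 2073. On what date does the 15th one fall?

The 15th occurrence is 14 intervals after the first: 14 × 21 = 294 days after October 25, 2073.
October has 31 days — 6 days to the end of October leaves 288.
November has 30 days (258 left).
December has 31 days (227 left).
January has 31 days (196 left).
February has 28 days (168 left).
March has 31 days (137 left).
April has 30 days (107 left).
May has 31 days (76 left).
June has 30 days (46 left).
July has 31 days (15 left).
15 days into August → August 15, 2074.

August 15, 2074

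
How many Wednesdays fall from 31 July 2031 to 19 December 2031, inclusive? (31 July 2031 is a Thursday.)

20

31 July 2031 is a Thursday; the first Wednesday on or after it is 6 August 2031 (6 days later).
From 6 August 2031 to 19 December 2031: 25 + 30 + 31 + 30 + 19 = 135 days (rest of August, September, October, November, December).
135 ÷ 7 = 19 full weeks with remainder 2, so 19 more Wednesdays after the first → 20.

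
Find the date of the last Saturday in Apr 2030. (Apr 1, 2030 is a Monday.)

Apr 2030 begins on a Monday, so the first Saturday is Apr 6 (5 days later).
Apr 2030 has 30 days. Adding weeks: 6, 13, 20, 27 — the last one ≤ 30 is the 27th.

Apr 27, 2030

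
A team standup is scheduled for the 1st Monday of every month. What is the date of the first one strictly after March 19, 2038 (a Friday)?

March 2038 starts on a Monday, so its 1st Monday is March 1, 2038.
That is not after March 19, 2038, so look at April 2038.
April 2038 starts on a Thursday, so its 1st Monday is April 5, 2038 (4 days in).

April 5, 2038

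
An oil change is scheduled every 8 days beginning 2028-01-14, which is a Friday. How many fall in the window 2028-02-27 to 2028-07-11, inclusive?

Occurrences land 8·i days after 2028-01-14 for i = 0, 1, 2, …
2028-02-27 is 44 days after the start; 44 ÷ 8 = 5 remainder 4; since the remainder is 4, round up to i = 6. First occurrence in the window: #7 on 2028-03-02 (6×8 = 48 days in).
2028-07-11 is 179 days after the start; 179 ÷ 8 = 22 remainder 3. Last occurrence in the window: #23 on 2028-07-08.
Occurrences #7 through #23: 17 in total.

17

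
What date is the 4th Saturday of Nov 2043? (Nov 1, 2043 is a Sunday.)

Nov 2043 begins on a Sunday, so the first Saturday is Nov 7 (6 days later).
The 4th Saturday is 3 weeks later: 7 + 21 = 28.

Nov 28, 2043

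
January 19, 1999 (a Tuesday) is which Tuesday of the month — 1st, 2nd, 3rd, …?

3rd

Day 19 falls in week ⌈19/7⌉ of the month.
Days 1–7 hold the 1st Tuesday, 8–14 the 2nd, 15–21 the 3rd, 22–28 the 4th, 29–31 the 5th.
19 is in the range for the 3rd.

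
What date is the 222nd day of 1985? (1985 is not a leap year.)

January has 31 days (222 − 31 = 191 remain).
February has 28 days (191 − 28 = 163 remain).
March has 31 days (163 − 31 = 132 remain).
April has 30 days (132 − 30 = 102 remain).
May has 31 days (102 − 31 = 71 remain).
June has 30 days (71 − 30 = 41 remain).
July has 31 days (41 − 31 = 10 remain).
10 into August → August 10.

August 10, 1985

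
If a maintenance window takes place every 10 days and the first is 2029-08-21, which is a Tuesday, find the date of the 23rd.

The 23rd occurrence is 22 intervals after the first: 22 × 10 = 220 days after 2029-08-21.
August has 31 days — 10 days to the end of August leaves 210.
September has 30 days (180 left).
October has 31 days (149 left).
November has 30 days (119 left).
December has 31 days (88 left).
January has 31 days (57 left).
February has 28 days (29 left).
29 days into March → 2030-03-29.

2030-03-29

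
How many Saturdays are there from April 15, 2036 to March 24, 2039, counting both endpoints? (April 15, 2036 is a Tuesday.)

153

April 15, 2036 is a Tuesday; the first Saturday on or after it is April 19, 2036 (4 days later).
From April 19, 2036 to March 24, 2039: 256 + 365 + 365 + 83 = 1069 days (rest of 2036, 2037, 2038, to March 24, 2039 in 2039).
1069 ÷ 7 = 152 full weeks with remainder 5, so 152 more Saturdays after the first → 153.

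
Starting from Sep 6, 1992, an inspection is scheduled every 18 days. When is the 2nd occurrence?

Sep 24, 1992

The 2nd occurrence is 1 interval after the first: 1 × 18 = 18 days after Sep 6, 1992.
18 days later is Sep 24, 1992.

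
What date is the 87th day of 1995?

Mar 28, 1995

Jan has 31 days (87 − 31 = 56 remain).
Feb has 28 days (56 − 28 = 28 remain).
28 into Mar → Mar 28.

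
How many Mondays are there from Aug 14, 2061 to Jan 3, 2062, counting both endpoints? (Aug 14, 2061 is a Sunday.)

21

Aug 14, 2061 is a Sunday; the first Monday on or after it is Aug 15, 2061 (1 day later).
From Aug 15, 2061 to Jan 3, 2062: 16 + 30 + 31 + 30 + 31 + 3 = 141 days (rest of Aug, Sep, Oct, Nov, Dec, Jan).
141 ÷ 7 = 20 full weeks with remainder 1, so 20 more Mondays after the first → 21.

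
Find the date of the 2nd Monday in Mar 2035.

Mar 2035 begins on a Thursday, so the first Monday is Mar 5 (4 days later).
The 2nd Monday is 1 weeks later: 5 + 7 = 12.

Mar 12, 2035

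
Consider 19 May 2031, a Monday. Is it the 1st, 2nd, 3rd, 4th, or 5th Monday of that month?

Day 19 falls in week ⌈19/7⌉ of the month.
Days 1–7 hold the 1st Monday, 8–14 the 2nd, 15–21 the 3rd, 22–28 the 4th, 29–31 the 5th.
19 is in the range for the 3rd.

3rd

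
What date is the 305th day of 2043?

November 1, 2043

January has 31 days (305 − 31 = 274 remain).
February has 28 days (274 − 28 = 246 remain).
March has 31 days (246 − 31 = 215 remain).
April has 30 days (215 − 30 = 185 remain).
May has 31 days (185 − 31 = 154 remain).
June has 30 days (154 − 30 = 124 remain).
July has 31 days (124 − 31 = 93 remain).
August has 31 days (93 − 31 = 62 remain).
September has 30 days (62 − 30 = 32 remain).
October has 31 days (32 − 31 = 1 remain).
1 into November → November 1.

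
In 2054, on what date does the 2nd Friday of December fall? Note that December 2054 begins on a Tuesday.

December 11, 2054

December 2054 begins on a Tuesday, so the first Friday is December 4 (3 days later).
The 2nd Friday is 1 weeks later: 4 + 7 = 11.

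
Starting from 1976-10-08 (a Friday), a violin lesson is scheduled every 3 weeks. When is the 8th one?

1977-03-04

The 8th occurrence is 7 intervals after the first: 7 × 21 = 147 days after 1976-10-08.
October has 31 days — 23 days to the end of October leaves 124.
November has 30 days (94 left).
December has 31 days (63 left).
January has 31 days (32 left).
February has 28 days (4 left).
4 days into March → 1977-03-04.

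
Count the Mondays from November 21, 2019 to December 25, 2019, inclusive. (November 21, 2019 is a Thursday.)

November 21, 2019 is a Thursday; the first Monday on or after it is November 25, 2019 (4 days later).
From November 25, 2019 to December 25, 2019: 5 + 25 = 30 days (rest of November, December).
30 ÷ 7 = 4 full weeks with remainder 2, so 4 more Mondays after the first → 5.

5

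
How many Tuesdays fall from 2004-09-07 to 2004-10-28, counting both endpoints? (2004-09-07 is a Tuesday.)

8

2004-09-07 is a Tuesday; the first Tuesday on or after it is 2004-09-07.
From 2004-09-07 to 2004-10-28: 23 + 28 = 51 days (rest of September, October).
51 ÷ 7 = 7 full weeks with remainder 2, so 7 more Tuesdays after the first → 8.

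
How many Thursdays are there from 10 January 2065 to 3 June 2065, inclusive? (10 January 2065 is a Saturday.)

20

10 January 2065 is a Saturday; the first Thursday on or after it is 15 January 2065 (5 days later).
From 15 January 2065 to 3 June 2065: 16 + 28 + 31 + 30 + 31 + 3 = 139 days (rest of January, February, March, April, May, June).
139 ÷ 7 = 19 full weeks with remainder 6, so 19 more Thursdays after the first → 20.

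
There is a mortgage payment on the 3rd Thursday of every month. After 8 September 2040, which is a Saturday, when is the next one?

20 September 2040

September 2040 starts on a Saturday; its first Thursday is the 6th, so the 3rd Thursday is the 20th — 20 September 2040.
20 September 2040 is after 8 September 2040, so that is the next one.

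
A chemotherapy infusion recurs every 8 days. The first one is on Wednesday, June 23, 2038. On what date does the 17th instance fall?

The 17th occurrence is 16 intervals after the first: 16 × 8 = 128 days after June 23, 2038.
June has 30 days — 7 days to the end of June leaves 121.
July has 31 days (90 left).
August has 31 days (59 left).
September has 30 days (29 left).
29 days into October → October 29, 2038.

October 29, 2038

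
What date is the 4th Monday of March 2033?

The first Monday of March 2033 is March 7.
The 4th Monday is 3 weeks later: 7 + 21 = 28.

28 March 2033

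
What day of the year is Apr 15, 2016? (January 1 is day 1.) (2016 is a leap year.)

106

Days in months before Apr: 31 + 29 + 31 = 91.
Plus 15 days into Apr → day 106.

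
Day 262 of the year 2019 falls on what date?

January has 31 days (262 − 31 = 231 remain).
February has 28 days (231 − 28 = 203 remain).
March has 31 days (203 − 31 = 172 remain).
April has 30 days (172 − 30 = 142 remain).
May has 31 days (142 − 31 = 111 remain).
June has 30 days (111 − 30 = 81 remain).
July has 31 days (81 − 31 = 50 remain).
August has 31 days (50 − 31 = 19 remain).
19 into September → September 19.

2019-09-19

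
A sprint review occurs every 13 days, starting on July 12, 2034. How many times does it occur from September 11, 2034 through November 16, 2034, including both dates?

Occurrences land 13·i days after July 12, 2034 for i = 0, 1, 2, …
September 11, 2034 is 61 days after the start; 61 ÷ 13 = 4 remainder 9; since the remainder is 9, round up to i = 5. First occurrence in the window: #6 on September 15, 2034 (5×13 = 65 days in).
November 16, 2034 is 127 days after the start; 127 ÷ 13 = 9 remainder 10. Last occurrence in the window: #10 on November 6, 2034.
Occurrences #6 through #10: 5 in total.

5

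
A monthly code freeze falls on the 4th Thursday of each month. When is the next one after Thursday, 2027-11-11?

2027-11-25

November 2027 starts on a Monday; its first Thursday is the 4th, so the 4th Thursday is the 25th — 2027-11-25.
2027-11-25 is after 2027-11-11, so that is the next one.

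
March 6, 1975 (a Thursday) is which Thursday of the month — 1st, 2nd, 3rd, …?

Day 6 falls in week ⌈6/7⌉ of the month.
Days 1–7 hold the 1st Thursday, 8–14 the 2nd, 15–21 the 3rd, 22–28 the 4th, 29–31 the 5th.
6 is in the range for the 1st.

1st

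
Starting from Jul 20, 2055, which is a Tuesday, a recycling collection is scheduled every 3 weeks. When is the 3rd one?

The 3rd occurrence is 2 intervals after the first: 2 × 21 = 42 days after Jul 20, 2055.
Jul has 31 days — 11 days to the end of Jul leaves 31.
31 days into Aug → Aug 31, 2055.

Aug 31, 2055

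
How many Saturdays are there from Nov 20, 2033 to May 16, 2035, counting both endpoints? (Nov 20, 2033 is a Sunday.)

77

Nov 20, 2033 is a Sunday; the first Saturday on or after it is Nov 26, 2033 (6 days later).
From Nov 26, 2033 to May 16, 2035: 35 + 365 + 136 = 536 days (rest of 2033, 2034, to May 16, 2035 in 2035).
536 ÷ 7 = 76 full weeks with remainder 4, so 76 more Saturdays after the first → 77.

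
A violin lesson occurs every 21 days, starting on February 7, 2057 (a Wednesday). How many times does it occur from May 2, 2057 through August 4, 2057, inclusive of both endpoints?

Occurrences land 21·i days after February 7, 2057 for i = 0, 1, 2, …
May 2, 2057 is 84 days after the start; 84 ÷ 21 = 4 remainder 0. First occurrence in the window: #5 on May 2, 2057 (4×21 = 84 days in).
August 4, 2057 is 178 days after the start; 178 ÷ 21 = 8 remainder 10. Last occurrence in the window: #9 on July 25, 2057.
Occurrences #5 through #9: 5 in total.

5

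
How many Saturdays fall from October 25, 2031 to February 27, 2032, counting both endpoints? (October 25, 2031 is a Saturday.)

18

October 25, 2031 is a Saturday; the first Saturday on or after it is October 25, 2031.
From October 25, 2031 to February 27, 2032: 6 + 30 + 31 + 31 + 27 = 125 days (rest of October, November, December, January, February).
125 ÷ 7 = 17 full weeks with remainder 6, so 17 more Saturdays after the first → 18.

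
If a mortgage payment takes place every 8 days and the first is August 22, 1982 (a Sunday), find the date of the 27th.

March 18, 1983

The 27th occurrence is 26 intervals after the first: 26 × 8 = 208 days after August 22, 1982.
August has 31 days — 9 days to the end of August leaves 199.
September has 30 days (169 left).
October has 31 days (138 left).
November has 30 days (108 left).
December has 31 days (77 left).
January has 31 days (46 left).
February has 28 days (18 left).
18 days into March → March 18, 1983.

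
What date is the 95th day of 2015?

5 April 2015

January has 31 days (95 − 31 = 64 remain).
February has 28 days (64 − 28 = 36 remain).
March has 31 days (36 − 31 = 5 remain).
5 into April → April 5.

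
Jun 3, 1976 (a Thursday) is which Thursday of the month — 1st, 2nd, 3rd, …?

1st

Day 3 falls in week ⌈3/7⌉ of the month.
Days 1–7 hold the 1st Thursday, 8–14 the 2nd, 15–21 the 3rd, 22–28 the 4th, 29–31 the 5th.
3 is in the range for the 1st.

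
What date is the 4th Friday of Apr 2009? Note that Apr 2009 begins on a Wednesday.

Apr 2009 begins on a Wednesday, so the first Friday is Apr 3 (2 days later).
The 4th Friday is 3 weeks later: 3 + 21 = 24.

Apr 24, 2009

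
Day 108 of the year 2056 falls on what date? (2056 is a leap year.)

2056-04-17

January has 31 days (108 − 31 = 77 remain).
February has 29 days (77 − 29 = 48 remain).
March has 31 days (48 − 31 = 17 remain).
17 into April → April 17.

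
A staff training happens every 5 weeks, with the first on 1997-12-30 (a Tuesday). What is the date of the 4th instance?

1998-04-14

The 4th occurrence is 3 intervals after the first: 3 × 35 = 105 days after 1997-12-30.
December has 31 days — 1 day to the end of December leaves 104.
January has 31 days (73 left).
February has 28 days (45 left).
March has 31 days (14 left).
14 days into April → 1998-04-14.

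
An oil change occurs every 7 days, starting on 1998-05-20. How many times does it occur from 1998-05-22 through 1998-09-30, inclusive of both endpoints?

Occurrences land 7·i days after 1998-05-20 for i = 0, 1, 2, …
1998-05-22 is 2 days after the start; 2 ÷ 7 = 0 remainder 2; since the remainder is 2, round up to i = 1. First occurrence in the window: #2 on 1998-05-27 (1×7 = 7 days in).
1998-09-30 is 133 days after the start; 133 ÷ 7 = 19 remainder 0. Last occurrence in the window: #20 on 1998-09-30.
Occurrences #2 through #20: 19 in total.

19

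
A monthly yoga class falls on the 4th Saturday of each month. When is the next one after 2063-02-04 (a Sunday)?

February 2063 starts on a Thursday; its first Saturday is the 3rd, so the 4th Saturday is the 24th — 2063-02-24.
2063-02-24 is after 2063-02-04, so that is the next one.

2063-02-24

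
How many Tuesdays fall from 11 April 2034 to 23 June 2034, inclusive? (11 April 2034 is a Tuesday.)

11

11 April 2034 is a Tuesday; the first Tuesday on or after it is 11 April 2034.
From 11 April 2034 to 23 June 2034: 19 + 31 + 23 = 73 days (rest of April, May, June).
73 ÷ 7 = 10 full weeks with remainder 3, so 10 more Tuesdays after the first → 11.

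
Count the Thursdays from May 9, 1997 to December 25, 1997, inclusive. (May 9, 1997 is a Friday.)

33

May 9, 1997 is a Friday; the first Thursday on or after it is May 15, 1997 (6 days later).
From May 15, 1997 to December 25, 1997: 16 + 30 + 31 + 31 + 30 + 31 + 30 + 25 = 224 days (rest of May, June, July, August, September, October, November, December).
224 ÷ 7 = 32 full weeks with remainder 0, so 32 more Thursdays after the first → 33.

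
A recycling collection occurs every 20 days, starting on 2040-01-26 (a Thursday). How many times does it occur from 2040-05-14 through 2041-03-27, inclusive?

Occurrences land 20·i days after 2040-01-26 for i = 0, 1, 2, …
2040-05-14 is 109 days after the start; 109 ÷ 20 = 5 remainder 9; since the remainder is 9, round up to i = 6. First occurrence in the window: #7 on 2040-05-25 (6×20 = 120 days in).
2041-03-27 is 426 days after the start; 426 ÷ 20 = 21 remainder 6. Last occurrence in the window: #22 on 2041-03-21.
Occurrences #7 through #22: 16 in total.

16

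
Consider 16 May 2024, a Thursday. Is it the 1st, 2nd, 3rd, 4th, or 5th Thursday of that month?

Day 16 falls in week ⌈16/7⌉ of the month.
Days 1–7 hold the 1st Thursday, 8–14 the 2nd, 15–21 the 3rd, 22–28 the 4th, 29–31 the 5th.
16 is in the range for the 3rd.

3rd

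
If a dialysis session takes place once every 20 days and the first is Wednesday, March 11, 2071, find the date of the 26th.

The 26th occurrence is 25 intervals after the first: 25 × 20 = 500 days after March 11, 2071.
March has 31 days — 20 days to the end of March leaves 480.
From end of March to end of 2071 is 275 days (205 left).
January has 31 days (174 left).
February has 29 days (145 left).
March has 31 days (114 left).
April has 30 days (84 left).
May has 31 days (53 left).
June has 30 days (23 left).
23 days into July → July 23, 2072.

July 23, 2072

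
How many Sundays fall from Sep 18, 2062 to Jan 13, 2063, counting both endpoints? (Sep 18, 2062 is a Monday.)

16

Sep 18, 2062 is a Monday; the first Sunday on or after it is Sep 24, 2062 (6 days later).
From Sep 24, 2062 to Jan 13, 2063: 6 + 31 + 30 + 31 + 13 = 111 days (rest of Sep, Oct, Nov, Dec, Jan).
111 ÷ 7 = 15 full weeks with remainder 6, so 15 more Sundays after the first → 16.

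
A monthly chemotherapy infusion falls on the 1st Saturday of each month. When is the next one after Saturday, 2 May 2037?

May 2037 starts on a Friday, so its 1st Saturday is 2 May 2037 (1 day in).
That is not after 2 May 2037, so look at June 2037.
June 2037 starts on a Monday, so its 1st Saturday is 6 June 2037 (5 days in).

6 June 2037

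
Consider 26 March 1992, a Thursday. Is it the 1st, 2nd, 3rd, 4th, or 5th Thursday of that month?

4th

Day 26 falls in week ⌈26/7⌉ of the month.
Days 1–7 hold the 1st Thursday, 8–14 the 2nd, 15–21 the 3rd, 22–28 the 4th, 29–31 the 5th.
26 is in the range for the 4th.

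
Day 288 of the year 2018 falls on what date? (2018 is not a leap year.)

January has 31 days (288 − 31 = 257 remain).
February has 28 days (257 − 28 = 229 remain).
March has 31 days (229 − 31 = 198 remain).
April has 30 days (198 − 30 = 168 remain).
May has 31 days (168 − 31 = 137 remain).
June has 30 days (137 − 30 = 107 remain).
July has 31 days (107 − 31 = 76 remain).
August has 31 days (76 − 31 = 45 remain).
September has 30 days (45 − 30 = 15 remain).
15 into October → October 15.

October 15, 2018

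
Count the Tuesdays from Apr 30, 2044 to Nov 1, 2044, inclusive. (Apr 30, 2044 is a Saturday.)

27

Apr 30, 2044 is a Saturday; the first Tuesday on or after it is May 3, 2044 (3 days later).
From May 3, 2044 to Nov 1, 2044: 28 + 30 + 31 + 31 + 30 + 31 + 1 = 182 days (rest of May, Jun, Jul, Aug, Sep, Oct, Nov).
182 ÷ 7 = 26 full weeks with remainder 0, so 26 more Tuesdays after the first → 27.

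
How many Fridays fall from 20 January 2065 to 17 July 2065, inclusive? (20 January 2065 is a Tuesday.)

20 January 2065 is a Tuesday; the first Friday on or after it is 23 January 2065 (3 days later).
From 23 January 2065 to 17 July 2065: 8 + 28 + 31 + 30 + 31 + 30 + 17 = 175 days (rest of January, February, March, April, May, June, July).
175 ÷ 7 = 25 full weeks with remainder 0, so 25 more Fridays after the first → 26.

26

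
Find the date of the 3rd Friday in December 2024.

December 2024 begins on a Sunday, so the first Friday is December 6 (5 days later).
The 3rd Friday is 2 weeks later: 6 + 14 = 20.

December 20, 2024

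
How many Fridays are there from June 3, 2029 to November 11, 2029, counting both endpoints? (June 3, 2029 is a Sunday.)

June 3, 2029 is a Sunday; the first Friday on or after it is June 8, 2029 (5 days later).
From June 8, 2029 to November 11, 2029: 22 + 31 + 31 + 30 + 31 + 11 = 156 days (rest of June, July, August, September, October, November).
156 ÷ 7 = 22 full weeks with remainder 2, so 22 more Fridays after the first → 23.

23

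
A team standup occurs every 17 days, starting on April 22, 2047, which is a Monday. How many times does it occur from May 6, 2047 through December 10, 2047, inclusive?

Occurrences land 17·i days after April 22, 2047 for i = 0, 1, 2, …
May 6, 2047 is 14 days after the start; 14 ÷ 17 = 0 remainder 14; since the remainder is 14, round up to i = 1. First occurrence in the window: #2 on May 9, 2047 (1×17 = 17 days in).
December 10, 2047 is 232 days after the start; 232 ÷ 17 = 13 remainder 11. Last occurrence in the window: #14 on November 29, 2047.
Occurrences #2 through #14: 13 in total.

13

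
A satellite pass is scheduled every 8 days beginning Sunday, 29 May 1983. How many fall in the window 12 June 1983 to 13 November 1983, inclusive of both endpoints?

Occurrences land 8·i days after 29 May 1983 for i = 0, 1, 2, …
12 June 1983 is 14 days after the start; 14 ÷ 8 = 1 remainder 6; since the remainder is 6, round up to i = 2. First occurrence in the window: #3 on 14 June 1983 (2×8 = 16 days in).
13 November 1983 is 168 days after the start; 168 ÷ 8 = 21 remainder 0. Last occurrence in the window: #22 on 13 November 1983.
Occurrences #3 through #22: 20 in total.

20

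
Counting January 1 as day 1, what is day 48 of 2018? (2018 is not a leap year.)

2018-02-17

January has 31 days (48 − 31 = 17 remain).
17 into February → February 17.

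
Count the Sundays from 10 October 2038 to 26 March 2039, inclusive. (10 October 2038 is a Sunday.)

10 October 2038 is a Sunday; the first Sunday on or after it is 10 October 2038.
From 10 October 2038 to 26 March 2039: 21 + 30 + 31 + 31 + 28 + 26 = 167 days (rest of October, November, December, January, February, March).
167 ÷ 7 = 23 full weeks with remainder 6, so 23 more Sundays after the first → 24.

24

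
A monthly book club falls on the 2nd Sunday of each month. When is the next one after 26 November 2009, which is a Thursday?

November 2009 starts on a Sunday; its first Sunday is the 1st, so the 2nd Sunday is the 8th — 8 November 2009.
That is not after 26 November 2009, so look at December 2009.
December 2009 starts on a Tuesday; its first Sunday is the 6th, so the 2nd Sunday is the 13th — 13 December 2009.

13 December 2009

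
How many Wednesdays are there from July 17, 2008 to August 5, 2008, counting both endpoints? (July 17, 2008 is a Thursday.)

July 17, 2008 is a Thursday; the first Wednesday on or after it is July 23, 2008 (6 days later).
From July 23, 2008 to August 5, 2008: 8 + 5 = 13 days (rest of July, August).
13 ÷ 7 = 1 full weeks with remainder 6, so 1 more Wednesdays after the first → 2.

2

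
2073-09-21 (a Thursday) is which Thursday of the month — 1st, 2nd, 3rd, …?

Day 21 falls in week ⌈21/7⌉ of the month.
Days 1–7 hold the 1st Thursday, 8–14 the 2nd, 15–21 the 3rd, 22–28 the 4th, 29–31 the 5th.
21 is in the range for the 3rd.

3rd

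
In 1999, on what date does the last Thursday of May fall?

May 1999 begins on a Saturday, so the first Thursday is May 6 (5 days later).
May 1999 has 31 days. Adding weeks: 6, 13, 20, 27 — the last one ≤ 31 is the 27th.

May 27, 1999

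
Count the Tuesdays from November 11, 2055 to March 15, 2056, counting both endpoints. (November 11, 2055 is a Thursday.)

18

November 11, 2055 is a Thursday; the first Tuesday on or after it is November 16, 2055 (5 days later).
From November 16, 2055 to March 15, 2056: 14 + 31 + 31 + 29 + 15 = 120 days (rest of November, December, January, February, March).
120 ÷ 7 = 17 full weeks with remainder 1, so 17 more Tuesdays after the first → 18.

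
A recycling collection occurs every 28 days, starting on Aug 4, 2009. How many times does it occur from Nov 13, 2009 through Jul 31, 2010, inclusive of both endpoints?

9

Occurrences land 28·i days after Aug 4, 2009 for i = 0, 1, 2, …
Nov 13, 2009 is 101 days after the start; 101 ÷ 28 = 3 remainder 17; since the remainder is 17, round up to i = 4. First occurrence in the window: #5 on Nov 24, 2009 (4×28 = 112 days in).
Jul 31, 2010 is 361 days after the start; 361 ÷ 28 = 12 remainder 25. Last occurrence in the window: #13 on Jul 6, 2010.
Occurrences #5 through #13: 9 in total.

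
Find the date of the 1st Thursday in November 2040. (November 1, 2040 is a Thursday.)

November 1, 2040

November 2040 begins on a Thursday, so the first Thursday is November 1.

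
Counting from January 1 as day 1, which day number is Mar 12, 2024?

Days in months before Mar: 31 + 29 = 60.
Plus 12 days into Mar → day 72.

72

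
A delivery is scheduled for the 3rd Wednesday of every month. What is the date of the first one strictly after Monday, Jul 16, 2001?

Jul 2001 starts on a Sunday; its first Wednesday is the 4th, so the 3rd Wednesday is the 18th — Jul 18, 2001.
Jul 18, 2001 is after Jul 16, 2001, so that is the next one.

Jul 18, 2001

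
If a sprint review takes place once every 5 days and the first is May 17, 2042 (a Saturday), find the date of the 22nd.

August 30, 2042

The 22nd occurrence is 21 intervals after the first: 21 × 5 = 105 days after May 17, 2042.
May has 31 days — 14 days to the end of May leaves 91.
June has 30 days (61 left).
July has 31 days (30 left).
30 days into August → August 30, 2042.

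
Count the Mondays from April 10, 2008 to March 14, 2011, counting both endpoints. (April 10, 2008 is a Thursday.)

153

April 10, 2008 is a Thursday; the first Monday on or after it is April 14, 2008 (4 days later).
From April 14, 2008 to March 14, 2011: 261 + 365 + 365 + 73 = 1064 days (rest of 2008, 2009, 2010, to March 14, 2011 in 2011).
1064 ÷ 7 = 152 full weeks with remainder 0, so 152 more Mondays after the first → 153.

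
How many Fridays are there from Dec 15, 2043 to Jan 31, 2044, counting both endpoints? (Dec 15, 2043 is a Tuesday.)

7

Dec 15, 2043 is a Tuesday; the first Friday on or after it is Dec 18, 2043 (3 days later).
From Dec 18, 2043 to Jan 31, 2044: 13 + 31 = 44 days (rest of Dec, Jan).
44 ÷ 7 = 6 full weeks with remainder 2, so 6 more Fridays after the first → 7.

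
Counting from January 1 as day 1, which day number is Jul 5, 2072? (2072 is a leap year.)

187

Days in months before Jul: 31 + 29 + 31 + 30 + 31 + 30 = 182.
Plus 5 days into Jul → day 187.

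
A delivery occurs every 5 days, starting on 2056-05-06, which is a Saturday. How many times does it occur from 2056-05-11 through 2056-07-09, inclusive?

Occurrences land 5·i days after 2056-05-06 for i = 0, 1, 2, …
2056-05-11 is 5 days after the start; 5 ÷ 5 = 1 remainder 0. First occurrence in the window: #2 on 2056-05-11 (1×5 = 5 days in).
2056-07-09 is 64 days after the start; 64 ÷ 5 = 12 remainder 4. Last occurrence in the window: #13 on 2056-07-05.
Occurrences #2 through #13: 12 in total.

12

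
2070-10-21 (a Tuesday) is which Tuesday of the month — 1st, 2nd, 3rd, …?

Day 21 falls in week ⌈21/7⌉ of the month.
Days 1–7 hold the 1st Tuesday, 8–14 the 2nd, 15–21 the 3rd, 22–28 the 4th, 29–31 the 5th.
21 is in the range for the 3rd.

3rd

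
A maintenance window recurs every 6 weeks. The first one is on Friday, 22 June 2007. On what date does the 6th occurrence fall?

The 6th occurrence is 5 intervals after the first: 5 × 42 = 210 days after 22 June 2007.
June has 30 days — 8 days to the end of June leaves 202.
July has 31 days (171 left).
August has 31 days (140 left).
September has 30 days (110 left).
October has 31 days (79 left).
November has 30 days (49 left).
December has 31 days (18 left).
18 days into January → 18 January 2008.

18 January 2008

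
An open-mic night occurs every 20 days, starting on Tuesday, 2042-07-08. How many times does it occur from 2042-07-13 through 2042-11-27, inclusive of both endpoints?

Occurrences land 20·i days after 2042-07-08 for i = 0, 1, 2, …
2042-07-13 is 5 days after the start; 5 ÷ 20 = 0 remainder 5; since the remainder is 5, round up to i = 1. First occurrence in the window: #2 on 2042-07-28 (1×20 = 20 days in).
2042-11-27 is 142 days after the start; 142 ÷ 20 = 7 remainder 2. Last occurrence in the window: #8 on 2042-11-25.
Occurrences #2 through #8: 7 in total.

7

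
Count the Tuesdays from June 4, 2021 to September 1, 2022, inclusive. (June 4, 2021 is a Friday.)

65

June 4, 2021 is a Friday; the first Tuesday on or after it is June 8, 2021 (4 days later).
From June 8, 2021 to September 1, 2022: 206 + 244 = 450 days (rest of 2021, to September 1, 2022 in 2022).
450 ÷ 7 = 64 full weeks with remainder 2, so 64 more Tuesdays after the first → 65.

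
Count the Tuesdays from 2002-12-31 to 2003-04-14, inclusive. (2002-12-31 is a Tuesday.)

15

2002-12-31 is a Tuesday; the first Tuesday on or after it is 2002-12-31.
From 2002-12-31 to 2003-04-14: 0 + 31 + 28 + 31 + 14 = 104 days (rest of December, January, February, March, April).
104 ÷ 7 = 14 full weeks with remainder 6, so 14 more Tuesdays after the first → 15.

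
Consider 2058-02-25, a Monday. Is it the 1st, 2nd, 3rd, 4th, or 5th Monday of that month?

4th

Day 25 falls in week ⌈25/7⌉ of the month.
Days 1–7 hold the 1st Monday, 8–14 the 2nd, 15–21 the 3rd, 22–28 the 4th, 29–31 the 5th.
25 is in the range for the 4th.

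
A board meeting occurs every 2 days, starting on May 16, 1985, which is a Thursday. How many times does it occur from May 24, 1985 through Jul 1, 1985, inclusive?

Occurrences land 2·i days after May 16, 1985 for i = 0, 1, 2, …
May 24, 1985 is 8 days after the start; 8 ÷ 2 = 4 remainder 0. First occurrence in the window: #5 on May 24, 1985 (4×2 = 8 days in).
Jul 1, 1985 is 46 days after the start; 46 ÷ 2 = 23 remainder 0. Last occurrence in the window: #24 on Jul 1, 1985.
Occurrences #5 through #24: 20 in total.

20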